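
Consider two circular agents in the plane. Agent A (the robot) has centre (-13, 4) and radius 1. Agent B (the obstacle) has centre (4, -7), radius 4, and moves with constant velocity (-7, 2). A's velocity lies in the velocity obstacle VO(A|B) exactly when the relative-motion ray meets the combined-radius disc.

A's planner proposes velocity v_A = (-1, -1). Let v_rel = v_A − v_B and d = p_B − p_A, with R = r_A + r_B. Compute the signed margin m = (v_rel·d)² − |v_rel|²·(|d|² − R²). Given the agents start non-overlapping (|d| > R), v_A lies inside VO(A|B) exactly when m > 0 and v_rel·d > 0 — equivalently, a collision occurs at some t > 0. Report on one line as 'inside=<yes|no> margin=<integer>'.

d = (17, -11),  |d|² = 410;  R = 1+4 = 5,  c = 410−5² = 385
v_rel = (6, -3),  |v_rel|² = 45;  v_rel·d = (6)·(17) + (-3)·(-11) = 135
45·t² − 270·t + 385 = 0  ⇒  m = 135² − 45·385 = 900
m = 900 > 0,  v_rel·d = 135 > 0  ⇒  inside

inside=yes margin=900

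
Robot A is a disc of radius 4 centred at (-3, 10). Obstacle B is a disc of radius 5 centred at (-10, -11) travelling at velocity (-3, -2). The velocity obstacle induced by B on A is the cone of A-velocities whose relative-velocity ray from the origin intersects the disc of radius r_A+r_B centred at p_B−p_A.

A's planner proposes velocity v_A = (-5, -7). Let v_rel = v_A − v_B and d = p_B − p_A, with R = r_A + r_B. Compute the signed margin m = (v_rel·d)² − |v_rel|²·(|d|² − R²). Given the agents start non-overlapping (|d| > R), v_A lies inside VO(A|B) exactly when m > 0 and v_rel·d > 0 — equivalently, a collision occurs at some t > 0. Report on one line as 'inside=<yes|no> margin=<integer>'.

d = (-7, -21),  |d|² = 490;  R = 4+5 = 9,  c = 490−9² = 409
v_rel = (-2, -5),  |v_rel|² = 29;  v_rel·d = (-2)·(-7) + (-5)·(-21) = 119
29·t² − 238·t + 409 = 0  ⇒  m = 119² − 29·409 = 2300
m = 2300 > 0,  v_rel·d = 119 > 0  ⇒  inside

inside=yes margin=2300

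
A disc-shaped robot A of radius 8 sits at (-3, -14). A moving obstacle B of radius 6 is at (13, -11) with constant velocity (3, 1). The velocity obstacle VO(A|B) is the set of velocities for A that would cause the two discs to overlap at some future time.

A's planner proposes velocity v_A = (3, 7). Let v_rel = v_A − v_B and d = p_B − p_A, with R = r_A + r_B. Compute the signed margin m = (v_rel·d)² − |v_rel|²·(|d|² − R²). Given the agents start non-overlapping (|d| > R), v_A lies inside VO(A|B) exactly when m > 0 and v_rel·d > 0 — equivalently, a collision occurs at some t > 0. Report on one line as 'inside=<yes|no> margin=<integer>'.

d = (16, 3),  |d|² = 265;  R = 8+6 = 14,  c = 265−14² = 69
v_rel = (0, 6),  |v_rel|² = 36;  v_rel·d = (0)·(16) + (6)·(3) = 18
36·t² − 36·t + 69 = 0  ⇒  m = 18² − 36·69 = -2160
m = -2160 < 0,  v_rel·d = 18 > 0  ⇒  outside

inside=no margin=-2160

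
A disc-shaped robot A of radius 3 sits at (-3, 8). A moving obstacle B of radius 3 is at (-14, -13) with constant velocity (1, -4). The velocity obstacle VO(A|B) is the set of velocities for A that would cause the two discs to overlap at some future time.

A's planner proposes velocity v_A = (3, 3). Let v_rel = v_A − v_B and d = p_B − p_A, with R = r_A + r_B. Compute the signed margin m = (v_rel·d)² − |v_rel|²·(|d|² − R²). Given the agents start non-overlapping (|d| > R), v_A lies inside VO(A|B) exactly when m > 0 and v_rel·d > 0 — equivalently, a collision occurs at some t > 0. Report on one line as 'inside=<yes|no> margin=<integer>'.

d = (-11, -21),  |d|² = 562;  R = 3+3 = 6,  c = 562−6² = 526
v_rel = (2, 7),  |v_rel|² = 53;  v_rel·d = (2)·(-11) + (7)·(-21) = -169
53·t² + 338·t + 526 = 0  ⇒  m = (-169)² − 53·526 = 683
m = 683 > 0,  v_rel·d = -169 < 0  ⇒  outside

inside=no margin=683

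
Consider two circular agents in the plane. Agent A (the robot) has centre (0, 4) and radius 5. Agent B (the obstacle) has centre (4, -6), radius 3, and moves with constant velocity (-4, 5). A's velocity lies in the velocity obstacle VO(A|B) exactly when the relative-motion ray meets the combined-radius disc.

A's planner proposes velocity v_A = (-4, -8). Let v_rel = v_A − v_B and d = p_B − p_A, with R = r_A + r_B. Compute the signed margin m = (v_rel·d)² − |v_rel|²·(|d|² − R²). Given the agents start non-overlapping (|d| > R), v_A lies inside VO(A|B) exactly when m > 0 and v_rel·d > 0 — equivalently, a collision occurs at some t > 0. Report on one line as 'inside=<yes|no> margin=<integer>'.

d = (4, -10),  |d|² = 116;  R = 5+3 = 8,  c = 116−8² = 52
v_rel = (0, -13),  |v_rel|² = 169;  v_rel·d = (0)·(4) + (-13)·(-10) = 130
169·t² − 260·t + 52 = 0  ⇒  m = 130² − 169·52 = 8112
m = 8112 > 0,  v_rel·d = 130 > 0  ⇒  inside

inside=yes margin=8112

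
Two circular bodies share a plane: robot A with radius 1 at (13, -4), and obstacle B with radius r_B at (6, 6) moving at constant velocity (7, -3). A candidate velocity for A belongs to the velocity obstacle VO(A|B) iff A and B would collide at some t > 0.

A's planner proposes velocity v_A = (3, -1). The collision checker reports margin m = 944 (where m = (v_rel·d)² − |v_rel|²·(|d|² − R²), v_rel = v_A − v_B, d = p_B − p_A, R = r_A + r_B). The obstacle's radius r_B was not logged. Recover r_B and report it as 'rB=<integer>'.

m = 944
d = (-7, 10);  v_rel = (-4, 2),  |v_rel|² = 20
v_rel×d = (-4)·(10) − (2)·(-7) = -26
since m = R²·20 − (-26)²:  R² = (676 + 944) / 20 = 81
R = √81 = 9  ⇒  r_B = 9 − 1 = 8

rB=8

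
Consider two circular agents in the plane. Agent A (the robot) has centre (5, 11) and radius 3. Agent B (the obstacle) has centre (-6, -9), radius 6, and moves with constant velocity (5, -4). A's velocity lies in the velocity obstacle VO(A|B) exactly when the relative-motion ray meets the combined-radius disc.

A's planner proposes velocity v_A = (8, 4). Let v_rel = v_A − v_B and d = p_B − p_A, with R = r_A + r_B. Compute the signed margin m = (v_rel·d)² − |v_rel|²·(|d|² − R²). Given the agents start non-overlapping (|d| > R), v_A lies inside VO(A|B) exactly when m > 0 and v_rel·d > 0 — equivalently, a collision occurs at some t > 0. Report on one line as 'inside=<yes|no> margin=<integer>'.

d = (-11, -20),  |d|² = 521;  R = 3+6 = 9,  c = 521−9² = 440
v_rel = (3, 8),  |v_rel|² = 73;  v_rel·d = (3)·(-11) + (8)·(-20) = -193
73·t² + 386·t + 440 = 0  ⇒  m = (-193)² − 73·440 = 5129
m = 5129 > 0,  v_rel·d = -193 < 0  ⇒  outside

inside=no margin=5129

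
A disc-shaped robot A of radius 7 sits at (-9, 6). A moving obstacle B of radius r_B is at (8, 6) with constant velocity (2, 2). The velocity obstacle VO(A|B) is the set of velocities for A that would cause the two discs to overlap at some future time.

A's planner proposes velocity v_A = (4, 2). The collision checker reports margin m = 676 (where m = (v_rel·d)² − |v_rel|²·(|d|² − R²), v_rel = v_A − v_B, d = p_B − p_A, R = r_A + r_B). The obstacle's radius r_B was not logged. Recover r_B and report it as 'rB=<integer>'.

m = 676
d = (17, 0);  v_rel = (2, 0),  |v_rel|² = 4
v_rel×d = (2)·(0) − (0)·(17) = 0
since m = R²·4 − 0²:  R² = (0 + 676) / 4 = 169
R = √169 = 13  ⇒  r_B = 13 − 7 = 6

rB=6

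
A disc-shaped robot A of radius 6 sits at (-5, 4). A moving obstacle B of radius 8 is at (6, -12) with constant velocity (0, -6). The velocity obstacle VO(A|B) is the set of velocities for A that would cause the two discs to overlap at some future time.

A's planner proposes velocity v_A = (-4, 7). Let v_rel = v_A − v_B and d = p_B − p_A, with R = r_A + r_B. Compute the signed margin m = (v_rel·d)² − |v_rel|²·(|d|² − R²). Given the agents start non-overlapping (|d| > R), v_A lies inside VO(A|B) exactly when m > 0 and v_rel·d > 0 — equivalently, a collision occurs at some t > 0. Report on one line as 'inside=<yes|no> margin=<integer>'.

d = (11, -16),  |d|² = 377;  R = 6+8 = 14,  c = 377−14² = 181
v_rel = (-4, 13),  |v_rel|² = 185;  v_rel·d = (-4)·(11) + (13)·(-16) = -252
185·t² + 504·t + 181 = 0  ⇒  m = (-252)² − 185·181 = 30019
m = 30019 > 0,  v_rel·d = -252 < 0  ⇒  outside

inside=no margin=30019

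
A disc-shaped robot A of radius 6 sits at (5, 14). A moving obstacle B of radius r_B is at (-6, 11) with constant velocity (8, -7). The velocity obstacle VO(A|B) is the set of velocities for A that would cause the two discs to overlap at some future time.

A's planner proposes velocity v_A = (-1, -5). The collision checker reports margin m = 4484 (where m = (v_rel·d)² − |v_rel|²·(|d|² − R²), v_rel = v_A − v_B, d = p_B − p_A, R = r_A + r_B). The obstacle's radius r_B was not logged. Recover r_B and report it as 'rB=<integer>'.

m = 4484
d = (-11, -3);  v_rel = (-9, 2),  |v_rel|² = 85
v_rel×d = (-9)·(-3) − (2)·(-11) = 49
since m = R²·85 − 49²:  R² = (2401 + 4484) / 85 = 81
R = √81 = 9  ⇒  r_B = 9 − 6 = 3

rB=3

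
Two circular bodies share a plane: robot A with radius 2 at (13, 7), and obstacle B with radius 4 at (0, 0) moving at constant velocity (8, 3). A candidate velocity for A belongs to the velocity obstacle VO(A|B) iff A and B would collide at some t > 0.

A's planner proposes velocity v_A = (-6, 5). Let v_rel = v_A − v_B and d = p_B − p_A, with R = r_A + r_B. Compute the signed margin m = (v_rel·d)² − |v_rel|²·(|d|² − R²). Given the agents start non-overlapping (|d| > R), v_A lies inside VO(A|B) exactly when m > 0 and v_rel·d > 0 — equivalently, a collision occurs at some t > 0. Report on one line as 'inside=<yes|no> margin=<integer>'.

d = (-13, -7),  |d|² = 218;  R = 2+4 = 6,  c = 218−6² = 182
v_rel = (-14, 2),  |v_rel|² = 200;  v_rel·d = (-14)·(-13) + (2)·(-7) = 168
200·t² − 336·t + 182 = 0  ⇒  m = 168² − 200·182 = -8176
m = -8176 < 0,  v_rel·d = 168 > 0  ⇒  outside

inside=no margin=-8176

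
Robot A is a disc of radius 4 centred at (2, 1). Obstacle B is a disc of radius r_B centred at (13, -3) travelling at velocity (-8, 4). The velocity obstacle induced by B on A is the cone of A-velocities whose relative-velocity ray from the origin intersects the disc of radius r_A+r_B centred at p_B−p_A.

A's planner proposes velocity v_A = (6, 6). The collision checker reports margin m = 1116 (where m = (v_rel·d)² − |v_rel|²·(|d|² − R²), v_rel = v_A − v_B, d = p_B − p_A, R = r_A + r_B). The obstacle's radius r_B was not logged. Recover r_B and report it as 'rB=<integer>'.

m = 1116
d = (11, -4);  v_rel = (14, 2),  |v_rel|² = 200
v_rel×d = (14)·(-4) − (2)·(11) = -78
since m = R²·200 − (-78)²:  R² = (6084 + 1116) / 200 = 36
R = √36 = 6  ⇒  r_B = 6 − 4 = 2

rB=2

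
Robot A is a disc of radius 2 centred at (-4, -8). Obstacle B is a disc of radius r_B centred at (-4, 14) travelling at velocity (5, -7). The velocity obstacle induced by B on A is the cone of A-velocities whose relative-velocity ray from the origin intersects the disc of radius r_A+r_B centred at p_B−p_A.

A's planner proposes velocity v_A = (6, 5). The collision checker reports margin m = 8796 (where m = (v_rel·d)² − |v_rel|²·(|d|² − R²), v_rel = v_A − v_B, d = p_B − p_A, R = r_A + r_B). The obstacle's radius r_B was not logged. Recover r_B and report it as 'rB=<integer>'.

m = 8796
d = (0, 22);  v_rel = (1, 12),  |v_rel|² = 145
v_rel×d = (1)·(22) − (12)·(0) = 22
since m = R²·145 − 22²:  R² = (484 + 8796) / 145 = 64
R = √64 = 8  ⇒  r_B = 8 − 2 = 6

rB=6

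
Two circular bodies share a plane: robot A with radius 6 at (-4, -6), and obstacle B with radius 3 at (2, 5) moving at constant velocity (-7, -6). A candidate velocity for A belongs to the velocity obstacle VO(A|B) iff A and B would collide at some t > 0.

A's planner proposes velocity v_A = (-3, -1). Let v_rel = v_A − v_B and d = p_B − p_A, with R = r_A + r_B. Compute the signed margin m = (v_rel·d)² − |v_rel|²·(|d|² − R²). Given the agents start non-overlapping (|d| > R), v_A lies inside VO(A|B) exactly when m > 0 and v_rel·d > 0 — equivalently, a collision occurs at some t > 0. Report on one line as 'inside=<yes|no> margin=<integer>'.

d = (6, 11),  |d|² = 157;  R = 6+3 = 9,  c = 157−9² = 76
v_rel = (4, 5),  |v_rel|² = 41;  v_rel·d = (4)·(6) + (5)·(11) = 79
41·t² − 158·t + 76 = 0  ⇒  m = 79² − 41·76 = 3125
m = 3125 > 0,  v_rel·d = 79 > 0  ⇒  inside

inside=yes margin=3125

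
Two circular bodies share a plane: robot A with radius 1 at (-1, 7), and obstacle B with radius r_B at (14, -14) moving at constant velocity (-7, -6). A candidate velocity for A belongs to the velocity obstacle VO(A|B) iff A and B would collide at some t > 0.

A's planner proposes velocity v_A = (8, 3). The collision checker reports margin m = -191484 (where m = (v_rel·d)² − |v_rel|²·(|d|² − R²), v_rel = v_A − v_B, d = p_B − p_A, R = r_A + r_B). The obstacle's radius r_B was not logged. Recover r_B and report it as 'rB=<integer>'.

m = -191484
d = (15, -21);  v_rel = (15, 9),  |v_rel|² = 306
v_rel×d = (15)·(-21) − (9)·(15) = -450
since m = R²·306 − (-450)²:  R² = (202500 + -191484) / 306 = 36
R = √36 = 6  ⇒  r_B = 6 − 1 = 5

rB=5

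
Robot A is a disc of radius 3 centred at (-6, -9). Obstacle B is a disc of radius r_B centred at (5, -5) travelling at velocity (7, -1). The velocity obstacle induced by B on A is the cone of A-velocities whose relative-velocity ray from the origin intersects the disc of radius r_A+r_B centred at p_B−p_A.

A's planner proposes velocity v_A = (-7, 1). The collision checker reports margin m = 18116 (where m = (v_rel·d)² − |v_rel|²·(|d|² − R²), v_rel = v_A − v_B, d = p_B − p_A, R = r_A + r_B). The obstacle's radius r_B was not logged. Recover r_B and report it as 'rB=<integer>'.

m = 18116
d = (11, 4);  v_rel = (-14, 2),  |v_rel|² = 200
v_rel×d = (-14)·(4) − (2)·(11) = -78
since m = R²·200 − (-78)²:  R² = (6084 + 18116) / 200 = 121
R = √121 = 11  ⇒  r_B = 11 − 3 = 8

rB=8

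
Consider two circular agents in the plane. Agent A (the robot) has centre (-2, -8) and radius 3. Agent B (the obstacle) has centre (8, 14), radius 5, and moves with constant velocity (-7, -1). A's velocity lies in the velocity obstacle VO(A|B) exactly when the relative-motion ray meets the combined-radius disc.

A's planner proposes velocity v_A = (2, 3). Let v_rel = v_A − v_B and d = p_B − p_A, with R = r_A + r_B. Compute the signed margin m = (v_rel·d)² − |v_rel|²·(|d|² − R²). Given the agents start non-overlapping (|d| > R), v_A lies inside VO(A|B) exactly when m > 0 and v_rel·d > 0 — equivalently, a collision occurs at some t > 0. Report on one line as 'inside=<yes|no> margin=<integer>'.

d = (10, 22),  |d|² = 584;  R = 3+5 = 8,  c = 584−8² = 520
v_rel = (9, 4),  |v_rel|² = 97;  v_rel·d = (9)·(10) + (4)·(22) = 178
97·t² − 356·t + 520 = 0  ⇒  m = 178² − 97·520 = -18756
m = -18756 < 0,  v_rel·d = 178 > 0  ⇒  outside

inside=no margin=-18756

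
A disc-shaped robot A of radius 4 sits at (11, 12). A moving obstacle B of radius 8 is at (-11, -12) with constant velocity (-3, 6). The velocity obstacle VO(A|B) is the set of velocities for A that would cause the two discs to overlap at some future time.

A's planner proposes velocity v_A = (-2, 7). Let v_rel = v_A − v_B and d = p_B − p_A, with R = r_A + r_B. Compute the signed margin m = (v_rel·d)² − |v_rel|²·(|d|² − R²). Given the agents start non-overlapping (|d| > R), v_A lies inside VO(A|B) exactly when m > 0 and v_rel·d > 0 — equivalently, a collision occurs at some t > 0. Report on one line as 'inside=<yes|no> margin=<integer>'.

d = (-22, -24),  |d|² = 1060;  R = 4+8 = 12,  c = 1060−12² = 916
v_rel = (1, 1),  |v_rel|² = 2;  v_rel·d = (1)·(-22) + (1)·(-24) = -46
2·t² + 92·t + 916 = 0  ⇒  m = (-46)² − 2·916 = 284
m = 284 > 0,  v_rel·d = -46 < 0  ⇒  outside

inside=no margin=284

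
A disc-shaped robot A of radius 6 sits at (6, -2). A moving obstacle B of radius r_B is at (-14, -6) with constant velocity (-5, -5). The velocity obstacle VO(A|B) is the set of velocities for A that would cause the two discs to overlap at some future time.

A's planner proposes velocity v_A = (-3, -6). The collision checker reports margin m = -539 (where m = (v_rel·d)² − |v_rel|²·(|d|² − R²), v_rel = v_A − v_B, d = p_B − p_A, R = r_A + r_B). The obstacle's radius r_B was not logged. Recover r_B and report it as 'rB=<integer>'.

m = -539
d = (-20, -4);  v_rel = (2, -1),  |v_rel|² = 5
v_rel×d = (2)·(-4) − (-1)·(-20) = -28
since m = R²·5 − (-28)²:  R² = (784 + -539) / 5 = 49
R = √49 = 7  ⇒  r_B = 7 − 6 = 1

rB=1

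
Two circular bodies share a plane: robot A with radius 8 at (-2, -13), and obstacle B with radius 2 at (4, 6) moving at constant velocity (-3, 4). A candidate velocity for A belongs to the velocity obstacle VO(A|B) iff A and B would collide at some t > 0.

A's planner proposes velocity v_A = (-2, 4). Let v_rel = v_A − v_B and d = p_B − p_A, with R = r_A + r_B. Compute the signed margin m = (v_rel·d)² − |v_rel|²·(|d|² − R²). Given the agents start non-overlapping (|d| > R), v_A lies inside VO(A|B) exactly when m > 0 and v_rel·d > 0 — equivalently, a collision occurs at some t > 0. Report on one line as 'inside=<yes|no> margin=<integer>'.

d = (6, 19),  |d|² = 397;  R = 8+2 = 10,  c = 397−10² = 297
v_rel = (1, 0),  |v_rel|² = 1;  v_rel·d = (1)·(6) + (0)·(19) = 6
1·t² − 12·t + 297 = 0  ⇒  m = 6² − 1·297 = -261
m = -261 < 0,  v_rel·d = 6 > 0  ⇒  outside

inside=no margin=-261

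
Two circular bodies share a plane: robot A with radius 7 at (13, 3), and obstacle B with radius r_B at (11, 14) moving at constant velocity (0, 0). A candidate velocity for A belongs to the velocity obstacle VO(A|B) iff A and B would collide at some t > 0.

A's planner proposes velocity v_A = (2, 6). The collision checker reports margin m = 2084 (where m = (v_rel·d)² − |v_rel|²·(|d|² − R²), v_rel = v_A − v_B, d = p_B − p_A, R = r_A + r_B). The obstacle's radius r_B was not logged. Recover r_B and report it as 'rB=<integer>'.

m = 2084
d = (-2, 11);  v_rel = (2, 6),  |v_rel|² = 40
v_rel×d = (2)·(11) − (6)·(-2) = 34
since m = R²·40 − 34²:  R² = (1156 + 2084) / 40 = 81
R = √81 = 9  ⇒  r_B = 9 − 7 = 2

rB=2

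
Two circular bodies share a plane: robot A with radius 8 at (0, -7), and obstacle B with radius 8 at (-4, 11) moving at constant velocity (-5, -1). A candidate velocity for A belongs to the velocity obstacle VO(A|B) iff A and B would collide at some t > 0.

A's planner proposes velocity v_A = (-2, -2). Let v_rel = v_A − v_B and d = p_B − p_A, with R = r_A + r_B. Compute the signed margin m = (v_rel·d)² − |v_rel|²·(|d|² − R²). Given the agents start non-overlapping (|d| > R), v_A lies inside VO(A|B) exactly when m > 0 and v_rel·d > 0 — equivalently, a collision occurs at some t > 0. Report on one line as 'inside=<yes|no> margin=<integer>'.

d = (-4, 18),  |d|² = 340;  R = 8+8 = 16,  c = 340−16² = 84
v_rel = (3, -1),  |v_rel|² = 10;  v_rel·d = (3)·(-4) + (-1)·(18) = -30
10·t² + 60·t + 84 = 0  ⇒  m = (-30)² − 10·84 = 60
m = 60 > 0,  v_rel·d = -30 < 0  ⇒  outside

inside=no margin=60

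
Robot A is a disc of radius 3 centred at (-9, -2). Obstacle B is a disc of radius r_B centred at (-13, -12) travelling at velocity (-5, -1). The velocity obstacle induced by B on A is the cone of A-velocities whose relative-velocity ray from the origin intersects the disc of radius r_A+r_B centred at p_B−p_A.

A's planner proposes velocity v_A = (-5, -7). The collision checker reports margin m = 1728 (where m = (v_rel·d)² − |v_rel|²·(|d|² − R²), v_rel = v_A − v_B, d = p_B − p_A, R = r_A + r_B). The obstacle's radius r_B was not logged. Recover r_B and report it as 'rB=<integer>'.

m = 1728
d = (-4, -10);  v_rel = (0, -6),  |v_rel|² = 36
v_rel×d = (0)·(-10) − (-6)·(-4) = -24
since m = R²·36 − (-24)²:  R² = (576 + 1728) / 36 = 64
R = √64 = 8  ⇒  r_B = 8 − 3 = 5

rB=5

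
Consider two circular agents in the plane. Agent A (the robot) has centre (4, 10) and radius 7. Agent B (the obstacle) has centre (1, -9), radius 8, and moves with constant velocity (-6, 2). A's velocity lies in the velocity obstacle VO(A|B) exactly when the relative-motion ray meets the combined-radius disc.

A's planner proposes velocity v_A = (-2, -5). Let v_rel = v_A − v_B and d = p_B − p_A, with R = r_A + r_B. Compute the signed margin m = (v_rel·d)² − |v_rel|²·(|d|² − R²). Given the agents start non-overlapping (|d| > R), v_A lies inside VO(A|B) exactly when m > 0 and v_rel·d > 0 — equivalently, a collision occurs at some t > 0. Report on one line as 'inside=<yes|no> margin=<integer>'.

d = (-3, -19),  |d|² = 370;  R = 7+8 = 15,  c = 370−15² = 145
v_rel = (4, -7),  |v_rel|² = 65;  v_rel·d = (4)·(-3) + (-7)·(-19) = 121
65·t² − 242·t + 145 = 0  ⇒  m = 121² − 65·145 = 5216
m = 5216 > 0,  v_rel·d = 121 > 0  ⇒  inside

inside=yes margin=5216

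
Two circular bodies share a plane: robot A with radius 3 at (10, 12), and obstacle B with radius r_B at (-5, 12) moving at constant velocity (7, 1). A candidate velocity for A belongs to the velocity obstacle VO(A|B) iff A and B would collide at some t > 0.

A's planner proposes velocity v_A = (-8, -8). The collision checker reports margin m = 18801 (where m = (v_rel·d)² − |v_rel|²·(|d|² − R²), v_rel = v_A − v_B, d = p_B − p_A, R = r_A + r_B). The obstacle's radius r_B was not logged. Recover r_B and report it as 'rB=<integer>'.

m = 18801
d = (-15, 0);  v_rel = (-15, -9),  |v_rel|² = 306
v_rel×d = (-15)·(0) − (-9)·(-15) = -135
since m = R²·306 − (-135)²:  R² = (18225 + 18801) / 306 = 121
R = √121 = 11  ⇒  r_B = 11 − 3 = 8

rB=8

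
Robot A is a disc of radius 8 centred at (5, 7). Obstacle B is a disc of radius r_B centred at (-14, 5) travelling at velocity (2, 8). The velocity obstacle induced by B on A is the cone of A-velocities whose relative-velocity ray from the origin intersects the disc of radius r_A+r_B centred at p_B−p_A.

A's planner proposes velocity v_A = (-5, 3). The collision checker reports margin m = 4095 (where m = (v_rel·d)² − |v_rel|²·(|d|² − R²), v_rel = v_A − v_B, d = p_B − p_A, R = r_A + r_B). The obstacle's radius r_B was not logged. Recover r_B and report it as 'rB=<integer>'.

m = 4095
d = (-19, -2);  v_rel = (-7, -5),  |v_rel|² = 74
v_rel×d = (-7)·(-2) − (-5)·(-19) = -81
since m = R²·74 − (-81)²:  R² = (6561 + 4095) / 74 = 144
R = √144 = 12  ⇒  r_B = 12 − 8 = 4

rB=4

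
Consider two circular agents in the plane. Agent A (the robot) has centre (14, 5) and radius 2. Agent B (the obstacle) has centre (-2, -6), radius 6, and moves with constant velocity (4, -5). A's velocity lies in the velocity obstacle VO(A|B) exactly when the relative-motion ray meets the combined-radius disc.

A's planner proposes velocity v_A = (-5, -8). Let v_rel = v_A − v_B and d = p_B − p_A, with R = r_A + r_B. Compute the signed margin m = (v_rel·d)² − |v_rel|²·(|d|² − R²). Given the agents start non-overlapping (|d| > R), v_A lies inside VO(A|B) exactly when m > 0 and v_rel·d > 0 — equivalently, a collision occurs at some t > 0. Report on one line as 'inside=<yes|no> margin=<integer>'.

d = (-16, -11),  |d|² = 377;  R = 2+6 = 8,  c = 377−8² = 313
v_rel = (-9, -3),  |v_rel|² = 90;  v_rel·d = (-9)·(-16) + (-3)·(-11) = 177
90·t² − 354·t + 313 = 0  ⇒  m = 177² − 90·313 = 3159
m = 3159 > 0,  v_rel·d = 177 > 0  ⇒  inside

inside=yes margin=3159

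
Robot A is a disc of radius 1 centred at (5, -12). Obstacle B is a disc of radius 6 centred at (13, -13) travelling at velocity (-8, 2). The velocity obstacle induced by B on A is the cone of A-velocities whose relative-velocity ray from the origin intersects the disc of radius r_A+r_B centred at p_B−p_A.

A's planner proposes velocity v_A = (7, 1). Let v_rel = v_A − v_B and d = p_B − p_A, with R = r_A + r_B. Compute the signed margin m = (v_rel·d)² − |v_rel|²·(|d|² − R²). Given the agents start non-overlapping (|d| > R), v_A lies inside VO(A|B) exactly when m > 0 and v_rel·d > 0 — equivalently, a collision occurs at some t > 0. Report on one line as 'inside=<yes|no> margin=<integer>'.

d = (8, -1),  |d|² = 65;  R = 1+6 = 7,  c = 65−7² = 16
v_rel = (15, -1),  |v_rel|² = 226;  v_rel·d = (15)·(8) + (-1)·(-1) = 121
226·t² − 242·t + 16 = 0  ⇒  m = 121² − 226·16 = 11025
m = 11025 > 0,  v_rel·d = 121 > 0  ⇒  inside

inside=yes margin=11025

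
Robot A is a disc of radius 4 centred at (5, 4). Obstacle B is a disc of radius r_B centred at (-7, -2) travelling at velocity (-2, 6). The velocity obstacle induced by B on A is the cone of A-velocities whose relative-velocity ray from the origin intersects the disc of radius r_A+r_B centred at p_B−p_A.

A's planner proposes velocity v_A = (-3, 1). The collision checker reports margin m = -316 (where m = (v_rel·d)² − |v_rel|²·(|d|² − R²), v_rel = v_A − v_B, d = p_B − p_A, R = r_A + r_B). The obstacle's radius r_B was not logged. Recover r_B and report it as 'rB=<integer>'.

m = -316
d = (-12, -6);  v_rel = (-1, -5),  |v_rel|² = 26
v_rel×d = (-1)·(-6) − (-5)·(-12) = -54
since m = R²·26 − (-54)²:  R² = (2916 + -316) / 26 = 100
R = √100 = 10  ⇒  r_B = 10 − 4 = 6

rB=6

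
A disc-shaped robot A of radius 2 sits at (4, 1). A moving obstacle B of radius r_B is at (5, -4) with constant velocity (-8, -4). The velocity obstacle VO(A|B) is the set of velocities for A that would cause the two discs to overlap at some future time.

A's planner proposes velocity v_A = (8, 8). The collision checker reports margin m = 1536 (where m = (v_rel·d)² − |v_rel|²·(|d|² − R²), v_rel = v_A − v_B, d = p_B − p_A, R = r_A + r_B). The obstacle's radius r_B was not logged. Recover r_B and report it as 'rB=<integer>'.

m = 1536
d = (1, -5);  v_rel = (16, 12),  |v_rel|² = 400
v_rel×d = (16)·(-5) − (12)·(1) = -92
since m = R²·400 − (-92)²:  R² = (8464 + 1536) / 400 = 25
R = √25 = 5  ⇒  r_B = 5 − 2 = 3

rB=3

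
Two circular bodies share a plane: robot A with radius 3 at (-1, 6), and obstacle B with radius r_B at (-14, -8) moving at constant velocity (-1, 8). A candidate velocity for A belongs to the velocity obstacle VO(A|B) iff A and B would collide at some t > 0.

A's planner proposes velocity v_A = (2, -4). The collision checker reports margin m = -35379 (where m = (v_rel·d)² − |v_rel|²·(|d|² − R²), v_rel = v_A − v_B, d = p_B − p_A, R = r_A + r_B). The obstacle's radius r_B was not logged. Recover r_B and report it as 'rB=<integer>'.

m = -35379
d = (-13, -14);  v_rel = (3, -12),  |v_rel|² = 153
v_rel×d = (3)·(-14) − (-12)·(-13) = -198
since m = R²·153 − (-198)²:  R² = (39204 + -35379) / 153 = 25
R = √25 = 5  ⇒  r_B = 5 − 3 = 2

rB=2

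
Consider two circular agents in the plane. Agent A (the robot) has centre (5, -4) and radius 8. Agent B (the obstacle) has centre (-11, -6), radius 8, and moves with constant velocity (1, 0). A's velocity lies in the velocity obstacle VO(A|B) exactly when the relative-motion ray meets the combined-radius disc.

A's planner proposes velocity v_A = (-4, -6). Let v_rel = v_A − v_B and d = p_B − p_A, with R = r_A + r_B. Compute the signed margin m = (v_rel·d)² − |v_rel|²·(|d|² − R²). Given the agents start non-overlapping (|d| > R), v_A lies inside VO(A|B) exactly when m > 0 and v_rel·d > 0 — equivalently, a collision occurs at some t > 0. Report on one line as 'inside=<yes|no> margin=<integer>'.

d = (-16, -2),  |d|² = 260;  R = 8+8 = 16,  c = 260−16² = 4
v_rel = (-5, -6),  |v_rel|² = 61;  v_rel·d = (-5)·(-16) + (-6)·(-2) = 92
61·t² − 184·t + 4 = 0  ⇒  m = 92² − 61·4 = 8220
m = 8220 > 0,  v_rel·d = 92 > 0  ⇒  inside

inside=yes margin=8220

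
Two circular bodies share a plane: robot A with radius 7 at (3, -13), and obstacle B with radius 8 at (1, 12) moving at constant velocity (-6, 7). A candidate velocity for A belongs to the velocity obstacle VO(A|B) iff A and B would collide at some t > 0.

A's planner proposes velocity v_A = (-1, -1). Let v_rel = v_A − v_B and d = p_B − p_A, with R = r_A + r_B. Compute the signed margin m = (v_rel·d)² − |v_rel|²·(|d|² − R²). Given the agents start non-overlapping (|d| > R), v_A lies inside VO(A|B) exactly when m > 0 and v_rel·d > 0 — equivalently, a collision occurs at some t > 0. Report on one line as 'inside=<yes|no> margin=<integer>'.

d = (-2, 25),  |d|² = 629;  R = 7+8 = 15,  c = 629−15² = 404
v_rel = (5, -8),  |v_rel|² = 89;  v_rel·d = (5)·(-2) + (-8)·(25) = -210
89·t² + 420·t + 404 = 0  ⇒  m = (-210)² − 89·404 = 8144
m = 8144 > 0,  v_rel·d = -210 < 0  ⇒  outside

inside=no margin=8144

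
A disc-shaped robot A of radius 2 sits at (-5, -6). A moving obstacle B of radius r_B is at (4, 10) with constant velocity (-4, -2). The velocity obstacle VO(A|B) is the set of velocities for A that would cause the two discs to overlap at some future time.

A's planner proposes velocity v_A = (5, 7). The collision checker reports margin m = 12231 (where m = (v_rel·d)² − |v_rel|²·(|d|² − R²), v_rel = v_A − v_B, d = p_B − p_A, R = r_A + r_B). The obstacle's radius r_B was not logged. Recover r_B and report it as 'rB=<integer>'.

m = 12231
d = (9, 16);  v_rel = (9, 9),  |v_rel|² = 162
v_rel×d = (9)·(16) − (9)·(9) = 63
since m = R²·162 − 63²:  R² = (3969 + 12231) / 162 = 100
R = √100 = 10  ⇒  r_B = 10 − 2 = 8

rB=8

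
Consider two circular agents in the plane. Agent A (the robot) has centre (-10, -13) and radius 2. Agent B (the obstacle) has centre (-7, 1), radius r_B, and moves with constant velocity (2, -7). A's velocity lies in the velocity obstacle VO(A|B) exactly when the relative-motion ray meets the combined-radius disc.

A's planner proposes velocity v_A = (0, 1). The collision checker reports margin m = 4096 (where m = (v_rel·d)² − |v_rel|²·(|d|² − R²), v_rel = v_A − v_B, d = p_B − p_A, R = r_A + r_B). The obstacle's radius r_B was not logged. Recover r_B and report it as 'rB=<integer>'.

m = 4096
d = (3, 14);  v_rel = (-2, 8),  |v_rel|² = 68
v_rel×d = (-2)·(14) − (8)·(3) = -52
since m = R²·68 − (-52)²:  R² = (2704 + 4096) / 68 = 100
R = √100 = 10  ⇒  r_B = 10 − 2 = 8

rB=8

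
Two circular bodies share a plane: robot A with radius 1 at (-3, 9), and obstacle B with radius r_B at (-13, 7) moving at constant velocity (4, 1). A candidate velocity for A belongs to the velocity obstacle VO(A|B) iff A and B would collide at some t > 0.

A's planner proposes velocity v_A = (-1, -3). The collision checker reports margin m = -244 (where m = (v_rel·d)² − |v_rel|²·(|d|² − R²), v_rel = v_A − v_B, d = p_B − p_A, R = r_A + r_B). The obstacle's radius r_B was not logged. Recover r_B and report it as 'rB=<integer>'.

m = -244
d = (-10, -2);  v_rel = (-5, -4),  |v_rel|² = 41
v_rel×d = (-5)·(-2) − (-4)·(-10) = -30
since m = R²·41 − (-30)²:  R² = (900 + -244) / 41 = 16
R = √16 = 4  ⇒  r_B = 4 − 1 = 3

rB=3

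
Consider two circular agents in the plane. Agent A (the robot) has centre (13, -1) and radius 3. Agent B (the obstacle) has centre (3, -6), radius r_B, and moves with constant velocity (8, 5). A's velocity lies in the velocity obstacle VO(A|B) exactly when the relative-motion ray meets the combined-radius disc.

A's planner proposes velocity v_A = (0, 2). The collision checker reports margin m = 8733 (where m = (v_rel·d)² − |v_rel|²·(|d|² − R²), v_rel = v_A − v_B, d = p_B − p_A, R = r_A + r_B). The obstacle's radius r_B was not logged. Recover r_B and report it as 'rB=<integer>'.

m = 8733
d = (-10, -5);  v_rel = (-8, -3),  |v_rel|² = 73
v_rel×d = (-8)·(-5) − (-3)·(-10) = 10
since m = R²·73 − 10²:  R² = (100 + 8733) / 73 = 121
R = √121 = 11  ⇒  r_B = 11 − 3 = 8

rB=8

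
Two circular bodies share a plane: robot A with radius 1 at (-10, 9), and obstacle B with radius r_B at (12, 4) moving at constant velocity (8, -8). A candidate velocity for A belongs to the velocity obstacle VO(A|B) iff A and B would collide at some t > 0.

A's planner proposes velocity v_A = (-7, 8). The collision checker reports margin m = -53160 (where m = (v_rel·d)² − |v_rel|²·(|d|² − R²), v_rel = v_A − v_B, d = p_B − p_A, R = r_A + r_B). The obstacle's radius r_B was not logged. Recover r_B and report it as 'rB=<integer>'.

m = -53160
d = (22, -5);  v_rel = (-15, 16),  |v_rel|² = 481
v_rel×d = (-15)·(-5) − (16)·(22) = -277
since m = R²·481 − (-277)²:  R² = (76729 + -53160) / 481 = 49
R = √49 = 7  ⇒  r_B = 7 − 1 = 6

rB=6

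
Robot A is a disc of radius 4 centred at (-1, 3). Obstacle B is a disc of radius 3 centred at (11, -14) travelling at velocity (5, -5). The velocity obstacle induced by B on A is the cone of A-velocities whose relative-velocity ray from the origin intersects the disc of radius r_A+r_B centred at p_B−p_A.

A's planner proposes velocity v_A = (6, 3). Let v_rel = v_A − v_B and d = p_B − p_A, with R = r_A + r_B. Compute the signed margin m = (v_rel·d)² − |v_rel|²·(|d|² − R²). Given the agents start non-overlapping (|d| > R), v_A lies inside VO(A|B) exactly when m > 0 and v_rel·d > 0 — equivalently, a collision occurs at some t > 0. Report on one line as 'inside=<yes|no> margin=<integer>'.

d = (12, -17),  |d|² = 433;  R = 4+3 = 7,  c = 433−7² = 384
v_rel = (1, 8),  |v_rel|² = 65;  v_rel·d = (1)·(12) + (8)·(-17) = -124
65·t² + 248·t + 384 = 0  ⇒  m = (-124)² − 65·384 = -9584
m = -9584 < 0,  v_rel·d = -124 < 0  ⇒  outside

inside=no margin=-9584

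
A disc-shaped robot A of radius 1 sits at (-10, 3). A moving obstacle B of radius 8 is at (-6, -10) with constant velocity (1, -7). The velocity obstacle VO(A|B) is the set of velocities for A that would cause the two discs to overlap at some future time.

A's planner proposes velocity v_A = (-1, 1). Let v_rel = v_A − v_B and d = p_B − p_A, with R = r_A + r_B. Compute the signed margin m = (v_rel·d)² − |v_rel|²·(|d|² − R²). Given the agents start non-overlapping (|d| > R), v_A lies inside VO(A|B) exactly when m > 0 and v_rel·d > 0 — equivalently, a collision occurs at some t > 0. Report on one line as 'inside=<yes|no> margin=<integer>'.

d = (4, -13),  |d|² = 185;  R = 1+8 = 9,  c = 185−9² = 104
v_rel = (-2, 8),  |v_rel|² = 68;  v_rel·d = (-2)·(4) + (8)·(-13) = -112
68·t² + 224·t + 104 = 0  ⇒  m = (-112)² − 68·104 = 5472
m = 5472 > 0,  v_rel·d = -112 < 0  ⇒  outside

inside=no margin=5472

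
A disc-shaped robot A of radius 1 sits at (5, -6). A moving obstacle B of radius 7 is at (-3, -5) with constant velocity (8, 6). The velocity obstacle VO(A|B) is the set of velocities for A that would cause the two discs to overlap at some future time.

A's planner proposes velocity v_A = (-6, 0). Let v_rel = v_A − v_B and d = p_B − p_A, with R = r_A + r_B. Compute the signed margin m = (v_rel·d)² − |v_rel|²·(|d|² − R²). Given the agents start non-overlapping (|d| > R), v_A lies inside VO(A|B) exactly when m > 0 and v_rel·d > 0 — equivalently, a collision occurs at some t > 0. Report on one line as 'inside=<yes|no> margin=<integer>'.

d = (-8, 1),  |d|² = 65;  R = 1+7 = 8,  c = 65−8² = 1
v_rel = (-14, -6),  |v_rel|² = 232;  v_rel·d = (-14)·(-8) + (-6)·(1) = 106
232·t² − 212·t + 1 = 0  ⇒  m = 106² − 232·1 = 11004
m = 11004 > 0,  v_rel·d = 106 > 0  ⇒  inside

inside=yes margin=11004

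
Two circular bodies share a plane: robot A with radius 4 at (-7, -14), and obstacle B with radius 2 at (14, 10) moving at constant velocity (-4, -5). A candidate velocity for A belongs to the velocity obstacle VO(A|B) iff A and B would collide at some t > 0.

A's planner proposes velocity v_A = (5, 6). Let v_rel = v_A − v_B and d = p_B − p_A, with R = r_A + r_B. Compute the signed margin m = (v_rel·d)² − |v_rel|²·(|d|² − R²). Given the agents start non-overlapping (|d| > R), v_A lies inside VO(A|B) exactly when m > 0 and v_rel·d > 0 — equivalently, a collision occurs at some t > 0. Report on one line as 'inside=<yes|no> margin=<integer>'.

d = (21, 24),  |d|² = 1017;  R = 4+2 = 6,  c = 1017−6² = 981
v_rel = (9, 11),  |v_rel|² = 202;  v_rel·d = (9)·(21) + (11)·(24) = 453
202·t² − 906·t + 981 = 0  ⇒  m = 453² − 202·981 = 7047
m = 7047 > 0,  v_rel·d = 453 > 0  ⇒  inside

inside=yes margin=7047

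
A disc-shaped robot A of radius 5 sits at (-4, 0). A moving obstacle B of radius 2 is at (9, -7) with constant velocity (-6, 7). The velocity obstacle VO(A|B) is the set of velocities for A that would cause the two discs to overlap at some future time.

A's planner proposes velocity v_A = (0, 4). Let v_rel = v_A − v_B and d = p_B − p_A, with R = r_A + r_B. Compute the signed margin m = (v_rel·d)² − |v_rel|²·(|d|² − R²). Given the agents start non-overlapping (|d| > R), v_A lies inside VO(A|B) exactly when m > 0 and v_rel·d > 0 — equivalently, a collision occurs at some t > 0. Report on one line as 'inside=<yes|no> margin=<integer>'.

d = (13, -7),  |d|² = 218;  R = 5+2 = 7,  c = 218−7² = 169
v_rel = (6, -3),  |v_rel|² = 45;  v_rel·d = (6)·(13) + (-3)·(-7) = 99
45·t² − 198·t + 169 = 0  ⇒  m = 99² − 45·169 = 2196
m = 2196 > 0,  v_rel·d = 99 > 0  ⇒  inside

inside=yes margin=2196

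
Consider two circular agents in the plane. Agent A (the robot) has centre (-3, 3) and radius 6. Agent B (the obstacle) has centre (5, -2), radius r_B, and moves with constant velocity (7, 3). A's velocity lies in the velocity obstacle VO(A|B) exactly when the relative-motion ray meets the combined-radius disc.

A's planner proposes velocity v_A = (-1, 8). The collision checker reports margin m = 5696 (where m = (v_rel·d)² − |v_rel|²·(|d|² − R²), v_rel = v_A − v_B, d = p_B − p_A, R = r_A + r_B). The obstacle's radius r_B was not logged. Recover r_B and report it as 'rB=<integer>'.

m = 5696
d = (8, -5);  v_rel = (-8, 5),  |v_rel|² = 89
v_rel×d = (-8)·(-5) − (5)·(8) = 0
since m = R²·89 − 0²:  R² = (0 + 5696) / 89 = 64
R = √64 = 8  ⇒  r_B = 8 − 6 = 2

rB=2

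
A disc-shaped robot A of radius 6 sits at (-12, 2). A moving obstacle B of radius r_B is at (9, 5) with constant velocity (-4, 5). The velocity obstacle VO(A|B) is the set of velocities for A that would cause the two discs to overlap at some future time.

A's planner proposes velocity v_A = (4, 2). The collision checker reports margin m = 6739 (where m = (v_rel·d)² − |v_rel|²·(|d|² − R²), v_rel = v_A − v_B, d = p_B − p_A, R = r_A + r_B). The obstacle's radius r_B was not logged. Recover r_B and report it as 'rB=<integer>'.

m = 6739
d = (21, 3);  v_rel = (8, -3),  |v_rel|² = 73
v_rel×d = (8)·(3) − (-3)·(21) = 87
since m = R²·73 − 87²:  R² = (7569 + 6739) / 73 = 196
R = √196 = 14  ⇒  r_B = 14 − 6 = 8

rB=8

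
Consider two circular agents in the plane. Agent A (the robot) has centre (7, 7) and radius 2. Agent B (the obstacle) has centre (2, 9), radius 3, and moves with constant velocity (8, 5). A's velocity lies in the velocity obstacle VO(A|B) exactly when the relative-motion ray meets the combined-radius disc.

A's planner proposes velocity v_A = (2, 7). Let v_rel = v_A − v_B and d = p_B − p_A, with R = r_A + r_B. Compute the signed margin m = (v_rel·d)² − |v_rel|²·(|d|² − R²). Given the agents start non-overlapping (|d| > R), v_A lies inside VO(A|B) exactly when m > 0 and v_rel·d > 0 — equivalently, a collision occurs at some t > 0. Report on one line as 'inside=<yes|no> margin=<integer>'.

d = (-5, 2),  |d|² = 29;  R = 2+3 = 5,  c = 29−5² = 4
v_rel = (-6, 2),  |v_rel|² = 40;  v_rel·d = (-6)·(-5) + (2)·(2) = 34
40·t² − 68·t + 4 = 0  ⇒  m = 34² − 40·4 = 996
m = 996 > 0,  v_rel·d = 34 > 0  ⇒  inside

inside=yes margin=996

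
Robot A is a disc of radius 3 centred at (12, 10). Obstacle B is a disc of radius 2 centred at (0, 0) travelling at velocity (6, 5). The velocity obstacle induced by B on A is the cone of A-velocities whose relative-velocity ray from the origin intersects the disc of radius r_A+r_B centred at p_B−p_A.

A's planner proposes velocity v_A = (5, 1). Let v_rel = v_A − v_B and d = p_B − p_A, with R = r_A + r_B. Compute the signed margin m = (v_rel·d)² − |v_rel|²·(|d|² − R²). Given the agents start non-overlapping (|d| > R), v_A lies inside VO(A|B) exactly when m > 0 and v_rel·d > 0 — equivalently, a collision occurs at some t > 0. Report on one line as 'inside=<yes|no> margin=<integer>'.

d = (-12, -10),  |d|² = 244;  R = 3+2 = 5,  c = 244−5² = 219
v_rel = (-1, -4),  |v_rel|² = 17;  v_rel·d = (-1)·(-12) + (-4)·(-10) = 52
17·t² − 104·t + 219 = 0  ⇒  m = 52² − 17·219 = -1019
m = -1019 < 0,  v_rel·d = 52 > 0  ⇒  outside

inside=no margin=-1019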